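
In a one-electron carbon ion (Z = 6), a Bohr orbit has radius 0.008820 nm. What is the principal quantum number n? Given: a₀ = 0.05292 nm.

r_n = n²a₀/Z ⇒ n² = rZ/a₀ = 0.008820 × 6 / 0.05292 ≈ 1.00
n = 1

1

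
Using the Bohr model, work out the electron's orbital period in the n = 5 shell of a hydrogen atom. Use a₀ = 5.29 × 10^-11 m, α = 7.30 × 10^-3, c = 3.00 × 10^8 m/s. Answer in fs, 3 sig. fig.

r = n²a₀/Z = 5²·5.29 × 10^-11/1 = 1.32 × 10^-9 m
v = Zαc/n = 1·0.00730·3.00 × 10^8/5 = 4.38 × 10^5 m/s
T = 2πr/v = 1.90 × 10^-14 s = 19.0 fs

19.0 fs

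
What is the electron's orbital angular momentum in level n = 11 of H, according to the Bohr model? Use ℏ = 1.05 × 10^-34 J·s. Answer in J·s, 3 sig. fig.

1.16 × 10^-33 J·s

L_n = nℏ = 11 × 1.05 × 10^-34 = 1.16 × 10^-33 J·s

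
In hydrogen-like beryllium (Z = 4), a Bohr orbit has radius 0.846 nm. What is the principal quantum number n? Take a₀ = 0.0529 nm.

8

r_n = n²a₀/Z ⇒ n² = rZ/a₀ = 0.846 × 4 / 0.0529 ≈ 63.97
n = 8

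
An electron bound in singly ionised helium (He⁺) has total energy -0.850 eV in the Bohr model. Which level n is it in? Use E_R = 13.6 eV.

8

E_n = −E_R Z²/n² ⇒ n² = E_R Z²/(−E_n) = 13.6 × 2² / 0.850 ≈ 64.00
n = 8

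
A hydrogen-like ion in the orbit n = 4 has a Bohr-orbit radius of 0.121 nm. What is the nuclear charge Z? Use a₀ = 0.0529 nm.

r_n = n²a₀/Z ⇒ Z = n²a₀/r = 4² × 0.0529 / 0.121 ≈ 7.00
Z = 7

7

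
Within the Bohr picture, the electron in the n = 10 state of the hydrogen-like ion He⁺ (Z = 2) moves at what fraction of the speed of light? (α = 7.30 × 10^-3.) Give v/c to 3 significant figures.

0.00146

v_n = Zαc/n, so v/c = Zα/n = 2 × 0.00730 / 10 = 0.00146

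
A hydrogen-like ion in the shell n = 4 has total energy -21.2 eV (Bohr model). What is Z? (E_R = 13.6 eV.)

E_n = −E_R Z²/n² ⇒ Z² = −E_n n²/E_R = 21.2 × 4² / 13.6 ≈ 24.94
Z = 5

5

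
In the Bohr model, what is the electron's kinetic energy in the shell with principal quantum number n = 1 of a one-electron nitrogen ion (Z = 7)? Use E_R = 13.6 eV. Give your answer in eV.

666 eV

For a Coulomb orbit the virial theorem gives K = −E_n.
E_n = −E_R·Z²/n², so K = E_R·Z²/n² = 13.6 × 7²/1² = 666 eV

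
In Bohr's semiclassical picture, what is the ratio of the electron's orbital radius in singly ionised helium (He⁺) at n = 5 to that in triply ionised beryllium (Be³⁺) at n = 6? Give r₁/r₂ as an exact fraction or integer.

r ∝ Z^-1 · n^2
r₁/r₂ = (2/4)^-1 · (5/6)^2 = 25/18

25/18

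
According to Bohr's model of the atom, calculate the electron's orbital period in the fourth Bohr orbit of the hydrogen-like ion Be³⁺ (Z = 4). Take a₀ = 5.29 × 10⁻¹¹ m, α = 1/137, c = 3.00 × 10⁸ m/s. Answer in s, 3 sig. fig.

r = n²a₀/Z = 4²·5.29 × 10⁻¹¹/4 = 2.12 × 10⁻¹⁰ m
v = Zαc/n = 4·0.00730·3.00 × 10⁸/4 = 2.19 × 10⁶ m/s
T = 2πr/v = 6.07 × 10⁻¹⁶ s

6.07 × 10⁻¹⁶ s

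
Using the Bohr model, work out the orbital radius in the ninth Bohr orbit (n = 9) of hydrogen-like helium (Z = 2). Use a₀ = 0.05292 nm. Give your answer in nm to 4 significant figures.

2.143 nm

r_n = n²a₀/Z = 9² × 0.05292 / 2
    = 81 × 0.05292 / 2 = 2.143 nm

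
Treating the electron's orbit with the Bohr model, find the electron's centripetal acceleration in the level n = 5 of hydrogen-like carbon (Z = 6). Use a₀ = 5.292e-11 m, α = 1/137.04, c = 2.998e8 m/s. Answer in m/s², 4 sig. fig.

r = n²a₀/Z = 2.205e-10 m, v = Zαc/n = 2.625e6 m/s
a = v²/r = (2.625e6)² / 2.205e-10 = 3.126e22 m/s²

3.126e22 m/s²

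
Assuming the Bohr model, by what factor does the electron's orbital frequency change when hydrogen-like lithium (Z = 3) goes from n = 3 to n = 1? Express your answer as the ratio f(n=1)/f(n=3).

f ∝ Z^2 · n^-3; with Z fixed, f ∝ n^-3.
f(n=1)/f(n=3) = (1/3)^-3 = 27

27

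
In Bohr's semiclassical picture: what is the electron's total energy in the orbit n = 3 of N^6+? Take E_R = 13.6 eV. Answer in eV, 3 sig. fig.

E_n = −E_R·Z²/n² = −13.6 × 7²/3² = -74.0 eV

-74.0 eV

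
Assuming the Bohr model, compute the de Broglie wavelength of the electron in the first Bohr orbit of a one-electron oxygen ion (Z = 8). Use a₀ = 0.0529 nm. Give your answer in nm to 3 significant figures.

The Bohr quantisation condition is nλ = 2πr_n.
r_n = n²a₀/Z = 0.00661 nm
λ = 2πr_n/n = 2π·0.00661/1 = 0.0415 nm

0.0415 nm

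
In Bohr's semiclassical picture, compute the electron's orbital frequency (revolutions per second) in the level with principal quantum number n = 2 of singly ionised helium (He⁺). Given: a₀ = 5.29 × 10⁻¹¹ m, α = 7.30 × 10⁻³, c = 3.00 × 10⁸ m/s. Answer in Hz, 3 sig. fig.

r = n²a₀/Z = 1.06 × 10⁻¹⁰ m, v = Zαc/n = 2.19 × 10⁶ m/s
f = v/(2πr) = 3.29 × 10¹⁵ Hz

3.29 × 10¹⁵ Hz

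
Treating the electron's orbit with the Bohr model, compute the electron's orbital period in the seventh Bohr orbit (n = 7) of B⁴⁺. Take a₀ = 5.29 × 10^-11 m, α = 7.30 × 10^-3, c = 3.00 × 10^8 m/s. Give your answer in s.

2.08 × 10^-15 s

r = n²a₀/Z = 7²·5.29 × 10^-11/5 = 5.18 × 10^-10 m
v = Zαc/n = 5·0.00730·3.00 × 10^8/7 = 1.56 × 10^6 m/s
T = 2πr/v = 2.08 × 10^-15 s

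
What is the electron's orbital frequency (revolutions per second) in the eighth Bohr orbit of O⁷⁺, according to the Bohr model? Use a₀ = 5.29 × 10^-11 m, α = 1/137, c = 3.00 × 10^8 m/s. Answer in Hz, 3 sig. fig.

8.24 × 10^14 Hz

r = n²a₀/Z = 4.23 × 10^-10 m, v = Zαc/n = 2.19 × 10^6 m/s
f = v/(2πr) = 8.24 × 10^14 Hz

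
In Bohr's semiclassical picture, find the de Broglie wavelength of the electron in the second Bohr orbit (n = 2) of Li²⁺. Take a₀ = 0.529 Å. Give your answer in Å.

2.22 Å

The Bohr quantisation condition is nλ = 2πr_n.
r_n = n²a₀/Z = 0.705 Å
λ = 2πr_n/n = 2π·0.705/2 = 2.22 Å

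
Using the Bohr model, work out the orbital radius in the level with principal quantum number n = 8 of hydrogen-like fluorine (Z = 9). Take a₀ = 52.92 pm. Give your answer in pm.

r_n = n²a₀/Z = 8² × 52.92 / 9
    = 64 × 52.92 / 9 = 376.3 pm

376.3 pm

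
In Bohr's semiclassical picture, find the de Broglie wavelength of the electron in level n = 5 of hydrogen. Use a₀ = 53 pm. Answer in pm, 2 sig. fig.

1700 pm

The Bohr quantisation condition is nλ = 2πr_n.
r_n = n²a₀/Z = 1300 pm
λ = 2πr_n/n = 2π·1300/5 = 1700 pm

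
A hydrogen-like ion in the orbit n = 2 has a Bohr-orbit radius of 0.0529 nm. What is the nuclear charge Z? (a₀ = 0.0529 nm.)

r_n = n²a₀/Z ⇒ Z = n²a₀/r = 2² × 0.0529 / 0.0529 ≈ 4.00
Z = 4

4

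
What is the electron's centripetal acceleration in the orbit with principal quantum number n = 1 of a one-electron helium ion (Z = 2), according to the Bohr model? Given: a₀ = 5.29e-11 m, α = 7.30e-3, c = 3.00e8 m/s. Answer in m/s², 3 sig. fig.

7.25e23 m/s²

r = n²a₀/Z = 2.65e-11 m, v = Zαc/n = 4.38e6 m/s
a = v²/r = (4.38e6)² / 2.65e-11 = 7.25e23 m/s²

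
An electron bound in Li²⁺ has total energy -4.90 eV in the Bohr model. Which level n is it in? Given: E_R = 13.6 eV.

E_n = −E_R Z²/n² ⇒ n² = E_R Z²/(−E_n) = 13.6 × 3² / 4.90 ≈ 24.98
n = 5

5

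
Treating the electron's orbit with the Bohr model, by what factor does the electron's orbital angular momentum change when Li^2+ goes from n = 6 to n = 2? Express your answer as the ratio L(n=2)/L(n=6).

L = nℏ depends only on n, so L ∝ n.
L(n=2)/L(n=6) = (2/6)^1 = 1/3

1/3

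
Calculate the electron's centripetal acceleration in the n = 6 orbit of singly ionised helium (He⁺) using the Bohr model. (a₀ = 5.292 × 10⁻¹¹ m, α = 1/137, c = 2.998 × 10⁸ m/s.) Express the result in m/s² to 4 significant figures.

r = n²a₀/Z = 9.526 × 10⁻¹⁰ m, v = Zαc/n = 7.294 × 10⁵ m/s
a = v²/r = (7.294 × 10⁵)² / 9.526 × 10⁻¹⁰ = 5.586 × 10²⁰ m/s²

5.586 × 10²⁰ m/s²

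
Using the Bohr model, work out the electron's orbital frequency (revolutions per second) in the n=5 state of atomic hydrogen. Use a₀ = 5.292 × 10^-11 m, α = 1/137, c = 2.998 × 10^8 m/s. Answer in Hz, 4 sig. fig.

r = n²a₀/Z = 1.323 × 10^-9 m, v = Zαc/n = 4.377 × 10^5 m/s
f = v/(2πr) = 5.265 × 10^13 Hz

5.265 × 10^13 Hz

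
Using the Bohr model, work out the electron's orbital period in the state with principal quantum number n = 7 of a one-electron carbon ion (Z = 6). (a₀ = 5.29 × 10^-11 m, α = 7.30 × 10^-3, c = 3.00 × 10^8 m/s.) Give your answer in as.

r = n²a₀/Z = 7²·5.29 × 10^-11/6 = 4.32 × 10^-10 m
v = Zαc/n = 6·0.00730·3.00 × 10^8/7 = 1.88 × 10^6 m/s
T = 2πr/v = 1.45 × 10^-15 s = 1450 as

1450 as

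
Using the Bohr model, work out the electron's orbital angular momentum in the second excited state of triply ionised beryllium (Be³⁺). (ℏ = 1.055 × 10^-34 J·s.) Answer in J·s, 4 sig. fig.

L_n = nℏ = 3 × 1.055 × 10^-34 = 3.165 × 10^-34 J·s

3.165 × 10^-34 J·s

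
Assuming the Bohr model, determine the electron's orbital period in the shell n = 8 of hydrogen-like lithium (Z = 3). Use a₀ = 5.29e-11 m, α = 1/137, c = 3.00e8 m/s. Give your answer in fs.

r = n²a₀/Z = 8²·5.29e-11/3 = 1.13e-9 m
v = Zαc/n = 3·0.00730·3.00e8/8 = 8.21e5 m/s
T = 2πr/v = 8.63e-15 s = 8.63 fs

8.63 fs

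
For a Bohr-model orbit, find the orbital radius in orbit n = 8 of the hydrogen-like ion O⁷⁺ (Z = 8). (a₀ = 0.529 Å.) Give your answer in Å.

4.23 Å

r_n = n²a₀/Z = 8² × 0.529 / 8
    = 64 × 0.529 / 8 = 4.23 Å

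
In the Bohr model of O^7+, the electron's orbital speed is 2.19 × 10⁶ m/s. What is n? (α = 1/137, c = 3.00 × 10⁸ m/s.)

v_n = Zαc/n ⇒ n = Zαc/v = 8 × 0.00730 × 3.00 × 10⁸ / 2.19 × 10⁶ ≈ 8.00
n = 8

8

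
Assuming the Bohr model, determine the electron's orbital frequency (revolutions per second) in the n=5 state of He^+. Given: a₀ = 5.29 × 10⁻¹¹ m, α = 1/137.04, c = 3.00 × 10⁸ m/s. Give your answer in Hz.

2.11 × 10¹⁴ Hz

r = n²a₀/Z = 6.61 × 10⁻¹⁰ m, v = Zαc/n = 8.76 × 10⁵ m/s
f = v/(2πr) = 2.11 × 10¹⁴ Hz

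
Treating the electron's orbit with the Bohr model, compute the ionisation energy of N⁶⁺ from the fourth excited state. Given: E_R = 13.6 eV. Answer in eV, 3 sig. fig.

E_n = −E_R·Z²/n² = −13.6 × 7²/5² eV = -26.7 eV
Ionisation energy = −E_n = 26.7 eV

26.7 eV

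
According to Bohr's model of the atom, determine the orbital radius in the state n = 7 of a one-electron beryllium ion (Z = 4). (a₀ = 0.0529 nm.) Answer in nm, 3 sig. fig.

0.648 nm

r_n = n²a₀/Z = 7² × 0.0529 / 4
    = 49 × 0.0529 / 4 = 0.648 nm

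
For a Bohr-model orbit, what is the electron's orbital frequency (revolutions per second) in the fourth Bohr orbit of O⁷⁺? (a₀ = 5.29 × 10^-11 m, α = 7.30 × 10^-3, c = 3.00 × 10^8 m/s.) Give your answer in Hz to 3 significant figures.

6.59 × 10^15 Hz

r = n²a₀/Z = 1.06 × 10^-10 m, v = Zαc/n = 4.38 × 10^6 m/s
f = v/(2πr) = 6.59 × 10^15 Hz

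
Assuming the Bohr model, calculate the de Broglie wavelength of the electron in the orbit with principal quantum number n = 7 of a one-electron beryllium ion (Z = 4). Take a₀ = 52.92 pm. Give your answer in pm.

The Bohr quantisation condition is nλ = 2πr_n.
r_n = n²a₀/Z = 648.3 pm
λ = 2πr_n/n = 2π·648.3/7 = 581.9 pm

581.9 pm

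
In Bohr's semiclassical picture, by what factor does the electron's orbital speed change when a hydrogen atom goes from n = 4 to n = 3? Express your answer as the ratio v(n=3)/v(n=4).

v ∝ Z^1 · n^-1; with Z fixed, v ∝ n^-1.
v(n=3)/v(n=4) = (3/4)^-1 = 4/3

4/3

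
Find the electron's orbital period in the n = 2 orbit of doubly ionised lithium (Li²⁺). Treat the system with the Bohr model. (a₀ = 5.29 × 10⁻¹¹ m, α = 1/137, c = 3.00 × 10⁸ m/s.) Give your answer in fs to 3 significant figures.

r = n²a₀/Z = 2²·5.29 × 10⁻¹¹/3 = 7.05 × 10⁻¹¹ m
v = Zαc/n = 3·0.00730·3.00 × 10⁸/2 = 3.28 × 10⁶ m/s
T = 2πr/v = 1.35 × 10⁻¹⁶ s = 0.135 fs

0.135 fs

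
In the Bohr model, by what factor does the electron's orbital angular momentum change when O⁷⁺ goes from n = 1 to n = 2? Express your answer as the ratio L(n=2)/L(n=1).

L = nℏ depends only on n, so L ∝ n.
L(n=2)/L(n=1) = (2/1)^1 = 2

2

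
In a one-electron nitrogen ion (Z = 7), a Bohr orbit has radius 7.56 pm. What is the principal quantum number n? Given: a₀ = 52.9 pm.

1

r_n = n²a₀/Z ⇒ n² = rZ/a₀ = 7.56 × 7 / 52.9 ≈ 1.00
n = 1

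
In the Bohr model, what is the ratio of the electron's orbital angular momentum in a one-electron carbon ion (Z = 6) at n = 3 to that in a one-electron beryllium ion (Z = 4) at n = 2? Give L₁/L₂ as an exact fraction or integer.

L = nℏ is independent of Z.
L₁/L₂ = n₁/n₂ = 3/2 = 3/2

3/2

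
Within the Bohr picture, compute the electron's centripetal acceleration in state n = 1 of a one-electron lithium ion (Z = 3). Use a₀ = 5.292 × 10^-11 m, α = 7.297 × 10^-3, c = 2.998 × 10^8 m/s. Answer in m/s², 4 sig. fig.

r = n²a₀/Z = 1.764 × 10^-11 m, v = Zαc/n = 6.563 × 10^6 m/s
a = v²/r = (6.563 × 10^6)² / 1.764 × 10^-11 = 2.442 × 10^24 m/s²

2.442 × 10^24 m/s²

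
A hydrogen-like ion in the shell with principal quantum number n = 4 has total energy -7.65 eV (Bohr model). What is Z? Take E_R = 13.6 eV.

3

E_n = −E_R Z²/n² ⇒ Z² = −E_n n²/E_R = 7.65 × 4² / 13.6 ≈ 9.00
Z = 3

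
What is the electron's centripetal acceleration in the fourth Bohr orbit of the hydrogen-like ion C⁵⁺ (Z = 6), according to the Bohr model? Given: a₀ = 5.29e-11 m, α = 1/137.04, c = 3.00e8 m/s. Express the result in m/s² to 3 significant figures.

r = n²a₀/Z = 1.41e-10 m, v = Zαc/n = 3.28e6 m/s
a = v²/r = (3.28e6)² / 1.41e-10 = 7.64e22 m/s²

7.64e22 m/s²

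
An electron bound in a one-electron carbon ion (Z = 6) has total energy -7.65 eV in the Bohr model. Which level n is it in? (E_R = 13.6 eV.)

E_n = −E_R Z²/n² ⇒ n² = E_R Z²/(−E_n) = 13.6 × 6² / 7.65 ≈ 64.00
n = 8

8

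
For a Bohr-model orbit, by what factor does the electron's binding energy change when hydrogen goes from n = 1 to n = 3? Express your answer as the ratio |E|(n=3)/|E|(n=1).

1/9

|E| ∝ Z^2 · n^-2; with Z fixed, |E| ∝ n^-2.
|E|(n=3)/|E|(n=1) = (3/1)^-2 = 1/9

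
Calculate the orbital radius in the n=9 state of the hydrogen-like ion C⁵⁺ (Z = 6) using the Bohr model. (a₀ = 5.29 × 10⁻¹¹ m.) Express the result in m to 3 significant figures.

7.14 × 10⁻¹⁰ m

r_n = n²a₀/Z = 9² × 5.29 × 10⁻¹¹ / 6
    = 81 × 5.29 × 10⁻¹¹ / 6 = 7.14 × 10⁻¹⁰ m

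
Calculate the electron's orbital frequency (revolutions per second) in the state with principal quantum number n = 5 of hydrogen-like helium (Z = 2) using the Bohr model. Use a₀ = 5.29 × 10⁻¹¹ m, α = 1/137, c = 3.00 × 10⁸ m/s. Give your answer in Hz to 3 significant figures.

2.11 × 10¹⁴ Hz

r = n²a₀/Z = 6.61 × 10⁻¹⁰ m, v = Zαc/n = 8.76 × 10⁵ m/s
f = v/(2πr) = 2.11 × 10¹⁴ Hz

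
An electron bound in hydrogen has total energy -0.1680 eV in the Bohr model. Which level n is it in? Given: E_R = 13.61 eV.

E_n = −E_R Z²/n² ⇒ n² = E_R Z²/(−E_n) = 13.61 × 1² / 0.1680 ≈ 81.01
n = 9

9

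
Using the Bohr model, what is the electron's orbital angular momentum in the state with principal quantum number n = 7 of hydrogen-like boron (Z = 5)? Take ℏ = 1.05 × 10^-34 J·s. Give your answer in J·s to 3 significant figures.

7.35 × 10^-34 J·s

L_n = nℏ = 7 × 1.05 × 10^-34 = 7.35 × 10^-34 J·s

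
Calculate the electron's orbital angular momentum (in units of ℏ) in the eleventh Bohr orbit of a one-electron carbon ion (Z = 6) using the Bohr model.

L_n = nℏ, so L/ℏ = n = 11.

11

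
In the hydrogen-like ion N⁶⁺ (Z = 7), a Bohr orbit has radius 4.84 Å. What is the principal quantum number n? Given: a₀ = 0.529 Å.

r_n = n²a₀/Z ⇒ n² = rZ/a₀ = 4.84 × 7 / 0.529 ≈ 64.05
n = 8

8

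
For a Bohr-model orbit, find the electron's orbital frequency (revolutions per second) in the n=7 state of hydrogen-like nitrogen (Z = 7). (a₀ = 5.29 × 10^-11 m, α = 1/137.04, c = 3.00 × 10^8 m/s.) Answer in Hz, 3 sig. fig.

r = n²a₀/Z = 3.70 × 10^-10 m, v = Zαc/n = 2.19 × 10^6 m/s
f = v/(2πr) = 9.41 × 10^14 Hz

9.41 × 10^14 Hz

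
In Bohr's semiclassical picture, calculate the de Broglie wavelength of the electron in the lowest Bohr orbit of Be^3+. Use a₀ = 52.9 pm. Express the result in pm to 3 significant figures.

The Bohr quantisation condition is nλ = 2πr_n.
r_n = n²a₀/Z = 13.2 pm
λ = 2πr_n/n = 2π·13.2/1 = 83.1 pm

83.1 pm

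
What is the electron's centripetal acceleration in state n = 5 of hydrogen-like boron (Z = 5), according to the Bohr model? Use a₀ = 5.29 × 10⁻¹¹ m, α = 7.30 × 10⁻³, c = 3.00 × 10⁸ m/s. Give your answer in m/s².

r = n²a₀/Z = 2.64 × 10⁻¹⁰ m, v = Zαc/n = 2.19 × 10⁶ m/s
a = v²/r = (2.19 × 10⁶)² / 2.64 × 10⁻¹⁰ = 1.81 × 10²² m/s²

1.81 × 10²² m/s²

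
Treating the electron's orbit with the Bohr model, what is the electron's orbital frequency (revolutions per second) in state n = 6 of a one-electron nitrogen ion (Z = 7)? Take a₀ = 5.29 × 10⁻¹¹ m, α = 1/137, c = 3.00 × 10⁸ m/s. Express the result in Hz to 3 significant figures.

r = n²a₀/Z = 2.72 × 10⁻¹⁰ m, v = Zαc/n = 2.55 × 10⁶ m/s
f = v/(2πr) = 1.49 × 10¹⁵ Hz

1.49 × 10¹⁵ Hz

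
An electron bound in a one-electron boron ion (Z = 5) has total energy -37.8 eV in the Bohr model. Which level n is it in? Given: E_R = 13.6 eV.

3

E_n = −E_R Z²/n² ⇒ n² = E_R Z²/(−E_n) = 13.6 × 5² / 37.8 ≈ 8.99
n = 3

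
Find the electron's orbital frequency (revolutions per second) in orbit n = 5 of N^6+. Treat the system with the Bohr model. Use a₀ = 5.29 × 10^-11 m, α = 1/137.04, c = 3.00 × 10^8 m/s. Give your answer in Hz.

2.58 × 10^15 Hz

r = n²a₀/Z = 1.89 × 10^-10 m, v = Zαc/n = 3.06 × 10^6 m/s
f = v/(2πr) = 2.58 × 10^15 Hz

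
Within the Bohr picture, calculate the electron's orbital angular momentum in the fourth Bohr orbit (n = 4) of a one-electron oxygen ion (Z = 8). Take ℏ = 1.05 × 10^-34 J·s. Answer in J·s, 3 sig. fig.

4.20 × 10^-34 J·s

L_n = nℏ = 4 × 1.05 × 10^-34 = 4.20 × 10^-34 J·s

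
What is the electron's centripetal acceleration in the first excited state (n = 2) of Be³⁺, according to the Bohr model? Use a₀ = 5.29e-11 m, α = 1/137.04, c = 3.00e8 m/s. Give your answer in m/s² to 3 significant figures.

3.62e23 m/s²

r = n²a₀/Z = 5.29e-11 m, v = Zαc/n = 4.38e6 m/s
a = v²/r = (4.38e6)² / 5.29e-11 = 3.62e23 m/s²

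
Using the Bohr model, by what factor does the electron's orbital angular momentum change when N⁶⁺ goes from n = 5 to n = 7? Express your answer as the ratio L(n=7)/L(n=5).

L = nℏ depends only on n, so L ∝ n.
L(n=7)/L(n=5) = (7/5)^1 = 7/5

7/5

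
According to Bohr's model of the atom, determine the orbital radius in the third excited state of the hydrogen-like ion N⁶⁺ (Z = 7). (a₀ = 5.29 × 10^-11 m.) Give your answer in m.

1.21 × 10^-10 m

r_n = n²a₀/Z = 4² × 5.29 × 10^-11 / 7
    = 16 × 5.29 × 10^-11 / 7 = 1.21 × 10^-10 m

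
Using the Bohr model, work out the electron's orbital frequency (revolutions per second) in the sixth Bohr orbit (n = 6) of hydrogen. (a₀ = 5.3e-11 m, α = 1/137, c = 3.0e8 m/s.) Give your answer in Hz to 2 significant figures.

3.0e13 Hz

r = n²a₀/Z = 1.9e-9 m, v = Zαc/n = 3.6e5 m/s
f = v/(2πr) = 3.0e13 Hz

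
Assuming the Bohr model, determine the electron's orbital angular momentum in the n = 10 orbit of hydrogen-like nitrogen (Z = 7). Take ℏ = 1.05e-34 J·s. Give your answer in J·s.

L_n = nℏ = 10 × 1.05e-34 = 1.05e-33 J·s

1.05e-33 J·s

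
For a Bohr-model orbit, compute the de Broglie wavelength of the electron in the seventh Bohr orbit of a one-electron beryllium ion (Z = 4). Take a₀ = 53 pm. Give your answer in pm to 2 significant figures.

The Bohr quantisation condition is nλ = 2πr_n.
r_n = n²a₀/Z = 650 pm
λ = 2πr_n/n = 2π·650/7 = 580 pm

580 pm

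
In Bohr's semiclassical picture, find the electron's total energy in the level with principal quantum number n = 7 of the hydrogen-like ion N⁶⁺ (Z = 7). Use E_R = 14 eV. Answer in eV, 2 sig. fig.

E_n = −E_R·Z²/n² = −14 × 7²/7² = -14 eV

-14 eV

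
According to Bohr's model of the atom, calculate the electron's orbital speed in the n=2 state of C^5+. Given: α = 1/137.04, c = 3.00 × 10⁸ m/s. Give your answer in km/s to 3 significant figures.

6570 km/s

v_n = Zαc/n = 6 × 0.00730 × 3.00 × 10⁸ / 2
    = 6570 km/s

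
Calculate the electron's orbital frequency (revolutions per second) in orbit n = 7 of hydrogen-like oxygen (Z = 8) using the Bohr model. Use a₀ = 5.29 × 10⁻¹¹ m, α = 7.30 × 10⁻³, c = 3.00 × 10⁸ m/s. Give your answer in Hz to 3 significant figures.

r = n²a₀/Z = 3.24 × 10⁻¹⁰ m, v = Zαc/n = 2.50 × 10⁶ m/s
f = v/(2πr) = 1.23 × 10¹⁵ Hz

1.23 × 10¹⁵ Hz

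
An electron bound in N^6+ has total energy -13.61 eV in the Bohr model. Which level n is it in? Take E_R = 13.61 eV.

7

E_n = −E_R Z²/n² ⇒ n² = E_R Z²/(−E_n) = 13.61 × 7² / 13.61 ≈ 49.00
n = 7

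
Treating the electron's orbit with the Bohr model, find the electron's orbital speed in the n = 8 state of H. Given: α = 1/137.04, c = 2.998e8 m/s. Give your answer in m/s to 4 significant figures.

v_n = Zαc/n = 1 × 0.007297 × 2.998e8 / 8
    = 2.735e5 m/s

2.735e5 m/s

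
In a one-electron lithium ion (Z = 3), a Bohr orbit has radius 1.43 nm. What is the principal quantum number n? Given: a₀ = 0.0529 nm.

r_n = n²a₀/Z ⇒ n² = rZ/a₀ = 1.43 × 3 / 0.0529 ≈ 81.10
n = 9

9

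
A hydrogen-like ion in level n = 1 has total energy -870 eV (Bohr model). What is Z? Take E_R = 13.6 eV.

E_n = −E_R Z²/n² ⇒ Z² = −E_n n²/E_R = 870 × 1² / 13.6 ≈ 63.97
Z = 8

8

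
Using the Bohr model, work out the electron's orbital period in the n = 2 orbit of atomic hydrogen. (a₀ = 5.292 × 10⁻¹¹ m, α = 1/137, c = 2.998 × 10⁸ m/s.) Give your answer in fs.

1.216 fs

r = n²a₀/Z = 2²·5.292 × 10⁻¹¹/1 = 2.117 × 10⁻¹⁰ m
v = Zαc/n = 1·0.007299·2.998 × 10⁸/2 = 1.094 × 10⁶ m/s
T = 2πr/v = 1.216 × 10⁻¹⁵ s = 1.216 fs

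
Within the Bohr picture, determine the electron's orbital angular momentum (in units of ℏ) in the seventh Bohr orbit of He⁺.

7

L_n = nℏ, so L/ℏ = n = 7.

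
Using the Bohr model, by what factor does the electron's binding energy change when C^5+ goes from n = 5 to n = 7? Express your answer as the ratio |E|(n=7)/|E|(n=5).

25/49

|E| ∝ Z^2 · n^-2; with Z fixed, |E| ∝ n^-2.
|E|(n=7)/|E|(n=5) = (7/5)^-2 = 25/49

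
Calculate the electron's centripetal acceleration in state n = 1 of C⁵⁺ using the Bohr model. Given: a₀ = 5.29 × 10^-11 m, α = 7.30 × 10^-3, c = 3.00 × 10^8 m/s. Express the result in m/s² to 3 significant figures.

1.96 × 10^25 m/s²

r = n²a₀/Z = 8.82 × 10^-12 m, v = Zαc/n = 1.31 × 10^7 m/s
a = v²/r = (1.31 × 10^7)² / 8.82 × 10^-12 = 1.96 × 10^25 m/s²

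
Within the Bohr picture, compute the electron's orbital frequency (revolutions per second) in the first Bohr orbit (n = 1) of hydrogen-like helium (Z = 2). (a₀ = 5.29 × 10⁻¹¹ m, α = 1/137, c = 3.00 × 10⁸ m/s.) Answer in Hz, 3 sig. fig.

r = n²a₀/Z = 2.65 × 10⁻¹¹ m, v = Zαc/n = 4.38 × 10⁶ m/s
f = v/(2πr) = 2.64 × 10¹⁶ Hz

2.64 × 10¹⁶ Hz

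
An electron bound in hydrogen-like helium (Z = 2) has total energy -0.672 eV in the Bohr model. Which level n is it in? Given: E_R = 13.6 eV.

9

E_n = −E_R Z²/n² ⇒ n² = E_R Z²/(−E_n) = 13.6 × 2² / 0.672 ≈ 80.95
n = 9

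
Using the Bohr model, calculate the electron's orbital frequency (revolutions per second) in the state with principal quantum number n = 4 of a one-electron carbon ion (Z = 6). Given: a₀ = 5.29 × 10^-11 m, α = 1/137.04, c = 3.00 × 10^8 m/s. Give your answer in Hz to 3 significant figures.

r = n²a₀/Z = 1.41 × 10^-10 m, v = Zαc/n = 3.28 × 10^6 m/s
f = v/(2πr) = 3.70 × 10^15 Hz

3.70 × 10^15 Hz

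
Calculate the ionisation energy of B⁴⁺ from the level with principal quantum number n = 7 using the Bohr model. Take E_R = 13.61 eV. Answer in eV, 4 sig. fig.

6.944 eV

E_n = −E_R·Z²/n² = −13.61 × 5²/7² eV = -6.944 eV
Ionisation energy = −E_n = 6.944 eV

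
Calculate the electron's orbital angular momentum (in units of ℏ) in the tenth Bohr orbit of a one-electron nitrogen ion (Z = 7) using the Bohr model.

L_n = nℏ, so L/ℏ = n = 10.

10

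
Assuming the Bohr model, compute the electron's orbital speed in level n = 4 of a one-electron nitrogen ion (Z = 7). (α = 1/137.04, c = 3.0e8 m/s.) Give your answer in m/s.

3.8e6 m/s

v_n = Zαc/n = 7 × 0.0073 × 3.0e8 / 4
    = 3.8e6 m/s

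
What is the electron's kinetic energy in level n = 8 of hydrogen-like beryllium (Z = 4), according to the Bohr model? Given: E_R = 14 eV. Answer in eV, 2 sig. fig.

3.5 eV

For a Coulomb orbit the virial theorem gives K = −E_n.
E_n = −E_R·Z²/n², so K = E_R·Z²/n² = 14 × 4²/8² = 3.5 eV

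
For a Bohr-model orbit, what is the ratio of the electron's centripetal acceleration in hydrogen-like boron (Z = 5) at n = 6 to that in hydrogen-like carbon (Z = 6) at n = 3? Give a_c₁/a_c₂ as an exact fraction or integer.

125/3456

a_c ∝ Z^3 · n^-4
a_c₁/a_c₂ = (5/6)^3 · (6/3)^-4 = 125/3456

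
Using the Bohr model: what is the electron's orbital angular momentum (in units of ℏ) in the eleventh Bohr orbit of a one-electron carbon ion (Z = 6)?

L_n = nℏ, so L/ℏ = n = 11.

11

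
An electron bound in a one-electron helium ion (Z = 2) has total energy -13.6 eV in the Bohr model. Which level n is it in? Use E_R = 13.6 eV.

E_n = −E_R Z²/n² ⇒ n² = E_R Z²/(−E_n) = 13.6 × 2² / 13.6 ≈ 4.00
n = 2

2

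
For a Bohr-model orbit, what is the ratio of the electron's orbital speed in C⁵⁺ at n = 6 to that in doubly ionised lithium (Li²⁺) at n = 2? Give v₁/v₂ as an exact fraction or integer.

v ∝ Z^1 · n^-1
v₁/v₂ = (6/3)^1 · (6/2)^-1 = 2/3

2/3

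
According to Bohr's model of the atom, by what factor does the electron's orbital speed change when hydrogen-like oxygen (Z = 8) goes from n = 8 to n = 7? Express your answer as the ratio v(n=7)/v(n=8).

v ∝ Z^1 · n^-1; with Z fixed, v ∝ n^-1.
v(n=7)/v(n=8) = (7/8)^-1 = 8/7

8/7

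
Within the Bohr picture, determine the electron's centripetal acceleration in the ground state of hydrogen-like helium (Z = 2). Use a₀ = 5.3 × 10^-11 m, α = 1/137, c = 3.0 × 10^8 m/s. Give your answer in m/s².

r = n²a₀/Z = 2.6 × 10^-11 m, v = Zαc/n = 4.4 × 10^6 m/s
a = v²/r = (4.4 × 10^6)² / 2.6 × 10^-11 = 7.2 × 10^23 m/s²

7.2 × 10^23 m/s²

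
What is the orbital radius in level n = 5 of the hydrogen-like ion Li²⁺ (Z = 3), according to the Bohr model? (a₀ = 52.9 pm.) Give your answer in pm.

r_n = n²a₀/Z = 5² × 52.9 / 3
    = 25 × 52.9 / 3 = 441 pm

441 pm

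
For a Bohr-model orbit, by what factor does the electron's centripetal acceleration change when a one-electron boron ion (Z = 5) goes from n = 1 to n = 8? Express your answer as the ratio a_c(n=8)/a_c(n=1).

1/4096

a_c ∝ Z^3 · n^-4; with Z fixed, a_c ∝ n^-4.
a_c(n=8)/a_c(n=1) = (8/1)^-4 = 1/4096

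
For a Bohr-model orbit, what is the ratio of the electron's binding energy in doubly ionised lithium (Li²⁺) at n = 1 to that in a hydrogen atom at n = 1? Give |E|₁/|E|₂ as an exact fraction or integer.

9

|E| ∝ Z^2 · n^-2
|E|₁/|E|₂ = (3/1)^2 · (1/1)^-2 = 9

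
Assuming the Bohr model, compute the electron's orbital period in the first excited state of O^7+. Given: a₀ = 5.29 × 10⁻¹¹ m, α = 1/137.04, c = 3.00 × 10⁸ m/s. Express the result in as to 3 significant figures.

r = n²a₀/Z = 2²·5.29 × 10⁻¹¹/8 = 2.65 × 10⁻¹¹ m
v = Zαc/n = 8·0.00730·3.00 × 10⁸/2 = 8.76 × 10⁶ m/s
T = 2πr/v = 1.90 × 10⁻¹⁷ s = 19.0 as

19.0 as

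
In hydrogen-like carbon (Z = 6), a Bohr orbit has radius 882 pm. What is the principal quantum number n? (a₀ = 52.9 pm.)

10

r_n = n²a₀/Z ⇒ n² = rZ/a₀ = 882 × 6 / 52.9 ≈ 100.04
n = 10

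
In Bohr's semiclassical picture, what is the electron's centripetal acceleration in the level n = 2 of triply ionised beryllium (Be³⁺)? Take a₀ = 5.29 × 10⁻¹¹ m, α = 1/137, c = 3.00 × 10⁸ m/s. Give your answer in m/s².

3.63 × 10²³ m/s²

r = n²a₀/Z = 5.29 × 10⁻¹¹ m, v = Zαc/n = 4.38 × 10⁶ m/s
a = v²/r = (4.38 × 10⁶)² / 5.29 × 10⁻¹¹ = 3.63 × 10²³ m/s²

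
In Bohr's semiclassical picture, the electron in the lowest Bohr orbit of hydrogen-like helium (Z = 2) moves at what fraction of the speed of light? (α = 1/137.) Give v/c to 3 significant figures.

v_n = Zαc/n, so v/c = Zα/n = 2 × 0.00730 / 1 = 0.0146

0.0146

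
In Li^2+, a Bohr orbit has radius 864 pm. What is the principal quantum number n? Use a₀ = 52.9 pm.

7

r_n = n²a₀/Z ⇒ n² = rZ/a₀ = 864 × 3 / 52.9 ≈ 49.00
n = 7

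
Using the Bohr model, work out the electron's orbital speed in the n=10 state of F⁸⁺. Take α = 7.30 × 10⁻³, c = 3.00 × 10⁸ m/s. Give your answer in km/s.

1970 km/s

v_n = Zαc/n = 9 × 0.00730 × 3.00 × 10⁸ / 10
    = 1970 km/s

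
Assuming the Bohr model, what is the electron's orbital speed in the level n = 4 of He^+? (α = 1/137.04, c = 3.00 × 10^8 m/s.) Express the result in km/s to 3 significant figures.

1090 km/s

v_n = Zαc/n = 2 × 0.00730 × 3.00 × 10^8 / 4
    = 1090 km/s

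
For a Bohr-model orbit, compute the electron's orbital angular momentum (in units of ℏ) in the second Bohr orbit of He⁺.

2

L_n = nℏ, so L/ℏ = n = 2.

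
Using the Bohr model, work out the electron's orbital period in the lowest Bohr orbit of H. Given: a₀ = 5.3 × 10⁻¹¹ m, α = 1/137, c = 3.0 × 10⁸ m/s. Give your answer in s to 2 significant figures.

r = n²a₀/Z = 1²·5.3 × 10⁻¹¹/1 = 5.3 × 10⁻¹¹ m
v = Zαc/n = 1·0.0073·3.0 × 10⁸/1 = 2.2 × 10⁶ m/s
T = 2πr/v = 1.5 × 10⁻¹⁶ s

1.5 × 10⁻¹⁶ s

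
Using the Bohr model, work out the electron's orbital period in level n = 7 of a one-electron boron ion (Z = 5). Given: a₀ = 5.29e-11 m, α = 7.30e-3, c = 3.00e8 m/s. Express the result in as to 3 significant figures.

r = n²a₀/Z = 7²·5.29e-11/5 = 5.18e-10 m
v = Zαc/n = 5·0.00730·3.00e8/7 = 1.56e6 m/s
T = 2πr/v = 2.08e-15 s = 2080 as

2080 as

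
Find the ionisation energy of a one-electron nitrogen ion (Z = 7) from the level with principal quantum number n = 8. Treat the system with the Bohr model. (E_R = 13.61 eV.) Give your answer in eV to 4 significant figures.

E_n = −E_R·Z²/n² = −13.61 × 7²/8² eV = -10.42 eV
Ionisation energy = −E_n = 10.42 eV

10.42 eV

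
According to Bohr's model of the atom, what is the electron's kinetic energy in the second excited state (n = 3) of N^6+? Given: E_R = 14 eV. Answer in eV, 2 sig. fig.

76 eV

For a Coulomb orbit the virial theorem gives K = −E_n.
E_n = −E_R·Z²/n², so K = E_R·Z²/n² = 14 × 7²/3² = 76 eV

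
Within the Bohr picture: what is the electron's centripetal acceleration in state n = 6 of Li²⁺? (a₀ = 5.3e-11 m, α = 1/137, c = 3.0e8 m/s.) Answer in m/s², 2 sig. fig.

1.9e21 m/s²

r = n²a₀/Z = 6.4e-10 m, v = Zαc/n = 1.1e6 m/s
a = v²/r = (1.1e6)² / 6.4e-10 = 1.9e21 m/s²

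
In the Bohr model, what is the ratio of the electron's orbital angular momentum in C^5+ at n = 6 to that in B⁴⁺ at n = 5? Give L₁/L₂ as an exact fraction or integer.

L = nℏ is independent of Z.
L₁/L₂ = n₁/n₂ = 6/5 = 6/5

6/5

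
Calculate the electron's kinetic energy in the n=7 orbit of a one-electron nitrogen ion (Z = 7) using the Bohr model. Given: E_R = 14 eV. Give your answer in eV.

For a Coulomb orbit the virial theorem gives K = −E_n.
E_n = −E_R·Z²/n², so K = E_R·Z²/n² = 14 × 7²/7² = 14 eV

14 eV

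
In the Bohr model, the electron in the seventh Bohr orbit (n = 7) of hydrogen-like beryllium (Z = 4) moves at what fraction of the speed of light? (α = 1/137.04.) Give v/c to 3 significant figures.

0.00417

v_n = Zαc/n, so v/c = Zα/n = 4 × 0.00730 / 7 = 0.00417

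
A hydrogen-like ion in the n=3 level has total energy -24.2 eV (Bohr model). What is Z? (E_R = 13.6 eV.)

4

E_n = −E_R Z²/n² ⇒ Z² = −E_n n²/E_R = 24.2 × 3² / 13.6 ≈ 16.01
Z = 4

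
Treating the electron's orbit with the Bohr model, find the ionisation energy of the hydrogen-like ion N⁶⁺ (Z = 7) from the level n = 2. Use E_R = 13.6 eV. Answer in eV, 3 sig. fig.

167 eV

E_n = −E_R·Z²/n² = −13.6 × 7²/2² eV = -167 eV
Ionisation energy = −E_n = 167 eV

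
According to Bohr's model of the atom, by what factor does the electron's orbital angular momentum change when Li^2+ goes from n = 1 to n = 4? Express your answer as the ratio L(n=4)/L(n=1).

L = nℏ depends only on n, so L ∝ n.
L(n=4)/L(n=1) = (4/1)^1 = 4

4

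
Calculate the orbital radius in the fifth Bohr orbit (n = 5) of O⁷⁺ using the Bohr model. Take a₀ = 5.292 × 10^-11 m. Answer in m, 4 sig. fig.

r_n = n²a₀/Z = 5² × 5.292 × 10^-11 / 8
    = 25 × 5.292 × 10^-11 / 8 = 1.654 × 10^-10 m

1.654 × 10^-10 m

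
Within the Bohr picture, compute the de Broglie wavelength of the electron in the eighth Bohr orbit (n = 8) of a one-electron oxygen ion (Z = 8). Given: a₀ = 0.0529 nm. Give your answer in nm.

The Bohr quantisation condition is nλ = 2πr_n.
r_n = n²a₀/Z = 0.423 nm
λ = 2πr_n/n = 2π·0.423/8 = 0.332 nm

0.332 nm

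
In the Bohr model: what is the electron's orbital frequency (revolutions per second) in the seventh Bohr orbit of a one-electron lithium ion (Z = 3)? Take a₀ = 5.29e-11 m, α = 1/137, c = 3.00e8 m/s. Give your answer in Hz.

1.73e14 Hz

r = n²a₀/Z = 8.64e-10 m, v = Zαc/n = 9.38e5 m/s
f = v/(2πr) = 1.73e14 Hz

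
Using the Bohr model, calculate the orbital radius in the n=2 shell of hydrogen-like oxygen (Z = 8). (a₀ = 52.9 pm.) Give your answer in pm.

r_n = n²a₀/Z = 2² × 52.9 / 8
    = 4 × 52.9 / 8 = 26.4 pm

26.4 pm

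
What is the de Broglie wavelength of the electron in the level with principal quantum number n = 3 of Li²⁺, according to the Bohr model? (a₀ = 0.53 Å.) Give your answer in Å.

3.3 Å

The Bohr quantisation condition is nλ = 2πr_n.
r_n = n²a₀/Z = 1.6 Å
λ = 2πr_n/n = 2π·1.6/3 = 3.3 Å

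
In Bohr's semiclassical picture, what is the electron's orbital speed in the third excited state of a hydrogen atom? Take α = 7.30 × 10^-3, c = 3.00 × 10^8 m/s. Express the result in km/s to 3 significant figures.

548 km/s

v_n = Zαc/n = 1 × 0.00730 × 3.00 × 10^8 / 4
    = 548 km/s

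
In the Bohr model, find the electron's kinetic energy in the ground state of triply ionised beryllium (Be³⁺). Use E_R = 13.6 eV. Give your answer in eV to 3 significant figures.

For a Coulomb orbit the virial theorem gives K = −E_n.
E_n = −E_R·Z²/n², so K = E_R·Z²/n² = 13.6 × 4²/1² = 218 eV

218 eV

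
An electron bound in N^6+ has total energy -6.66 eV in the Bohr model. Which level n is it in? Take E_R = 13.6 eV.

E_n = −E_R Z²/n² ⇒ n² = E_R Z²/(−E_n) = 13.6 × 7² / 6.66 ≈ 100.06
n = 10

10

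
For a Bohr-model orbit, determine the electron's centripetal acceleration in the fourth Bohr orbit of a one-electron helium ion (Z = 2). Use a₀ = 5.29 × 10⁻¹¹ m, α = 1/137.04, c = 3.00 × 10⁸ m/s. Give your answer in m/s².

2.83 × 10²¹ m/s²

r = n²a₀/Z = 4.23 × 10⁻¹⁰ m, v = Zαc/n = 1.09 × 10⁶ m/s
a = v²/r = (1.09 × 10⁶)² / 4.23 × 10⁻¹⁰ = 2.83 × 10²¹ m/s²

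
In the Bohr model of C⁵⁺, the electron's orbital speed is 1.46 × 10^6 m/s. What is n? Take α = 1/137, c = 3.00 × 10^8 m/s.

9

v_n = Zαc/n ⇒ n = Zαc/v = 6 × 0.00730 × 3.00 × 10^8 / 1.46 × 10^6 ≈ 9.00
n = 9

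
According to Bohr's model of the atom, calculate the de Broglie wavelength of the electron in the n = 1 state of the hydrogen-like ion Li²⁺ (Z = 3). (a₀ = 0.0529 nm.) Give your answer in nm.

The Bohr quantisation condition is nλ = 2πr_n.
r_n = n²a₀/Z = 0.0176 nm
λ = 2πr_n/n = 2π·0.0176/1 = 0.111 nm

0.111 nm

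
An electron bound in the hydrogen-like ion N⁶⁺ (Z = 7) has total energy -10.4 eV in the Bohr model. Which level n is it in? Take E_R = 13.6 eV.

8

E_n = −E_R Z²/n² ⇒ n² = E_R Z²/(−E_n) = 13.6 × 7² / 10.4 ≈ 64.08
n = 8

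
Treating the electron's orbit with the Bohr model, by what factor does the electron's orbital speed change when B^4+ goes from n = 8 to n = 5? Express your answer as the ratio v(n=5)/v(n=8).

v ∝ Z^1 · n^-1; with Z fixed, v ∝ n^-1.
v(n=5)/v(n=8) = (5/8)^-1 = 8/5

8/5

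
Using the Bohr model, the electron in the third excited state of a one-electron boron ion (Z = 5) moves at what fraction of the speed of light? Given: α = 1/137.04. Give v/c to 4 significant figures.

v_n = Zαc/n, so v/c = Zα/n = 5 × 0.007297 / 4 = 0.009121

0.009121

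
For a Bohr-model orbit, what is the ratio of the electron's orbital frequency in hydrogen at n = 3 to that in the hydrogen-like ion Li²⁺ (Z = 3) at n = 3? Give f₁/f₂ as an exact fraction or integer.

1/9

f ∝ Z^2 · n^-3
f₁/f₂ = (1/3)^2 · (3/3)^-3 = 1/9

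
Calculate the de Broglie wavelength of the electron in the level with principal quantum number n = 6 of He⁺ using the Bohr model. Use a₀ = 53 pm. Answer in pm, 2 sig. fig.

The Bohr quantisation condition is nλ = 2πr_n.
r_n = n²a₀/Z = 950 pm
λ = 2πr_n/n = 2π·950/6 = 1000 pm

1000 pm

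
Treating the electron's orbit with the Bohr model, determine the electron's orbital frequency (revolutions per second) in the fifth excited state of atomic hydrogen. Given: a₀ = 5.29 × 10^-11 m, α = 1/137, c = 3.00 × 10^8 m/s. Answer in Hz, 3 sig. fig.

r = n²a₀/Z = 1.90 × 10^-9 m, v = Zαc/n = 3.65 × 10^5 m/s
f = v/(2πr) = 3.05 × 10^13 Hz

3.05 × 10^13 Hz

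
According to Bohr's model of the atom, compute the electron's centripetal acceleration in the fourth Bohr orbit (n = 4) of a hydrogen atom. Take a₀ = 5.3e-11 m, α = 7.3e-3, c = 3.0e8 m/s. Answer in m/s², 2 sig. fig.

r = n²a₀/Z = 8.5e-10 m, v = Zαc/n = 5.5e5 m/s
a = v²/r = (5.5e5)² / 8.5e-10 = 3.5e20 m/s²

3.5e20 m/s²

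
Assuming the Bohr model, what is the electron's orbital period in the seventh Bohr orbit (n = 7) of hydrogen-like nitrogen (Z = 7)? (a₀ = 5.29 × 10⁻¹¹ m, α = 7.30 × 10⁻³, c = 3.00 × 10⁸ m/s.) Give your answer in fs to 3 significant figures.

1.06 fs

r = n²a₀/Z = 7²·5.29 × 10⁻¹¹/7 = 3.70 × 10⁻¹⁰ m
v = Zαc/n = 7·0.00730·3.00 × 10⁸/7 = 2.19 × 10⁶ m/s
T = 2πr/v = 1.06 × 10⁻¹⁵ s = 1.06 fs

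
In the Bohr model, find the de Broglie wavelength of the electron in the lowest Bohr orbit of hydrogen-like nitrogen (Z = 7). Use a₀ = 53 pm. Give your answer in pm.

48 pm

The Bohr quantisation condition is nλ = 2πr_n.
r_n = n²a₀/Z = 7.6 pm
λ = 2πr_n/n = 2π·7.6/1 = 48 pm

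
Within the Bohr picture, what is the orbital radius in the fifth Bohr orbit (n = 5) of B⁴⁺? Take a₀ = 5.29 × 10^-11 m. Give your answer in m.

r_n = n²a₀/Z = 5² × 5.29 × 10^-11 / 5
    = 25 × 5.29 × 10^-11 / 5 = 2.64 × 10^-10 m

2.64 × 10^-10 m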